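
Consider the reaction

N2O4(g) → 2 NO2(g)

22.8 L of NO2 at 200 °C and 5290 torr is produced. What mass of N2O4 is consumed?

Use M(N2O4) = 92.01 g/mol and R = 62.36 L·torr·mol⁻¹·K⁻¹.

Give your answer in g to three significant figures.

188 g

n(NO2) = PV/RT = (5290 × 22.8) / (62.36 × 473.15) = 4.088 mol
n(N2O4) = (1/2) × 4.088 = 2.044 mol
m(N2O4) = 2.044 × 92.01 = 188.1 g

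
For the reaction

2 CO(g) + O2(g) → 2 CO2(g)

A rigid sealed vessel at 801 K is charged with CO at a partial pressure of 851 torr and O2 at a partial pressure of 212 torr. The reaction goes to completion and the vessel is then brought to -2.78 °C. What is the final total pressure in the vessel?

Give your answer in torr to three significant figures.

With V and T fixed, P_i ∝ n_i, so the mole ratios apply directly to partial pressures at 801 K.
P(O2) required for 851 torr of CO = (1/2) × 851 = 425.5 torr; available 212 torr, so O2 is limiting.
P(CO) remaining = 851 − (2/1) × 212 = 427.0 torr
P(gaseous products) = (2)/1 × 212 = 424.0 torr
P_total at 801 K = 427.0 + 424.0 = 851.0 torr
Scaling to -2.78 °C: P = 851.0 × 270.37/801 = 287.2 torr

287 torr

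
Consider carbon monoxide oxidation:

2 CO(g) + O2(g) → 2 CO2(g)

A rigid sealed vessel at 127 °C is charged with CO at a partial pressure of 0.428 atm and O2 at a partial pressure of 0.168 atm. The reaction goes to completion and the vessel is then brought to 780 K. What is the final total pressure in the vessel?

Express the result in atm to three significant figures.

At constant V, partial pressures at 127 °C are proportional to moles, so apply stoichiometry directly to pressures.
P(O2) required for 0.428 atm of CO = (1/2) × 0.428 = 0.2140 atm; available 0.168 atm, so O2 is limiting.
P(CO) remaining = 0.428 − (2/1) × 0.168 = 0.09200 atm
P(gaseous products) = (2)/1 × 0.168 = 0.3360 atm
P_total at 127 °C = 0.09200 + 0.3360 = 0.4280 atm
Scaling to 780 K: P = 0.4280 × 780/400.15 = 0.8343 atm

0.834 atm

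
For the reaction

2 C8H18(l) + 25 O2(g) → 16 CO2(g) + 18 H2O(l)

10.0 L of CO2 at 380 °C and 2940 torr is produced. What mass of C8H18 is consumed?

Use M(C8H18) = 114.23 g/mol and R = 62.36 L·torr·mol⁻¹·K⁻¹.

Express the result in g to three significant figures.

10.3 g

n(CO2) = PV/RT = (2940 × 10.0) / (62.36 × 653.15) = 0.7218 mol
n(C8H18) = (2/16) × 0.7218 = 0.09022 mol
m(C8H18) = 0.09022 × 114.23 = 10.31 g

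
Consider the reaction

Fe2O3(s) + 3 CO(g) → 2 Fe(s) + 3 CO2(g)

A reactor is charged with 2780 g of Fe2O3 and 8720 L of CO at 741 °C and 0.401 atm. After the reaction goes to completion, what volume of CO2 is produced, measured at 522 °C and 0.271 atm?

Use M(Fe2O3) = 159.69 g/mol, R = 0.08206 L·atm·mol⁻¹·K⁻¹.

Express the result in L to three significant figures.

n(Fe2O3) = 2780 / 159.69 = 17.41 mol
n(CO) = PV/RT = (0.401 × 8720) / (0.08206 × 1014.15) = 42.02 mol
For 17.41 mol Fe2O3, stoichiometry requires (3/1) × 17.41 = 52.23 mol CO; 42.02 mol is available, so CO is limiting.
n(CO2) = (3/3) × 42.02 = 42.02 mol
V(CO2) = nRT/P = 42.02 × 0.08206 × 795.15 / 0.271 = 10120 L

10100 L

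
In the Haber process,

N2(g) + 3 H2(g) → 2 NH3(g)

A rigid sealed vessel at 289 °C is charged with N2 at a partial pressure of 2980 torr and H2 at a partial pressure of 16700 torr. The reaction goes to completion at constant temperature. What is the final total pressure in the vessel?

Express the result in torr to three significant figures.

13700 torr

Because the vessel is rigid and T is held at 289 °C, work the stoichiometry in partial pressures (P_i = n_iRT/V).
P(H2) required for 2980 torr of N2 = (3/1) × 2980 = 8940 torr; available 16700 torr, so N2 is limiting.
P(H2) remaining = 16700 − (3/1) × 2980 = 7760 torr
P(gaseous products) = (2)/1 × 2980 = 5960 torr
P_total at 289 °C = 7760 + 5960 = 13720 torr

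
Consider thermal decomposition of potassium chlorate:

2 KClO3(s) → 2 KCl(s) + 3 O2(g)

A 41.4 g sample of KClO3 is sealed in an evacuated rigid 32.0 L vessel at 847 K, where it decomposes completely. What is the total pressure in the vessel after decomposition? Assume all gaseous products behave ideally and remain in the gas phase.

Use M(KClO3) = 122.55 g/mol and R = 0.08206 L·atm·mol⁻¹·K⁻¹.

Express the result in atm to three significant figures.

n(KClO3) = 41.4 / 122.55 = 0.3378 mol
n(gas produced) = (3/2) × 0.3378 = 0.5067 mol
P = nRT/V = 0.5067 × 0.08206 × 847 / 32.0 = 1.101 atm

1.10 atm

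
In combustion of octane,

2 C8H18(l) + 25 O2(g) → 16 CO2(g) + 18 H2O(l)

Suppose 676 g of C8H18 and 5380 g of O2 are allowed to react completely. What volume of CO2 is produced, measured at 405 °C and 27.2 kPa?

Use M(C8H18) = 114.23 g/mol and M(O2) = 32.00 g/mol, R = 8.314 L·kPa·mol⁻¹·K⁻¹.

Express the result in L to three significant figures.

9810 L

n(C8H18) = 676 / 114.23 = 5.918 mol
n(O2) = 5380 / 32.00 = 168.1 mol
For 5.918 mol C8H18, stoichiometry requires (25/2) × 5.918 = 73.98 mol O2; 168.1 mol is available, so C8H18 is limiting.
n(CO2) = (16/2) × 5.918 = 47.34 mol
V(CO2) = nRT/P = 47.34 × 8.314 × 678.15 / 27.2 = 9813 L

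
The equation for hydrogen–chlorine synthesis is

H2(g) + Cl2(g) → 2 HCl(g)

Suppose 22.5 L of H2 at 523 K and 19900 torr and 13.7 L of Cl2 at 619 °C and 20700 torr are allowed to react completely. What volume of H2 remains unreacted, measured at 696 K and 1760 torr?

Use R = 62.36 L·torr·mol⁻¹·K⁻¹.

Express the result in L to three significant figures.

213 L

n(H2) = PV/RT = (19900 × 22.5) / (62.36 × 523) = 13.73 mol
n(Cl2) = PV/RT = (20700 × 13.7) / (62.36 × 892.15) = 5.097 mol
For 13.73 mol H2, stoichiometry requires (1/1) × 13.73 = 13.73 mol Cl2; 5.097 mol is available, so Cl2 is limiting.
n(H2) consumed = (1/1) × 5.097 = 5.097 mol; remaining = 13.73 − 5.097 = 8.633 mol
V(H2) = nRT/P = 8.633 × 62.36 × 696 / 1760 = 212.9 L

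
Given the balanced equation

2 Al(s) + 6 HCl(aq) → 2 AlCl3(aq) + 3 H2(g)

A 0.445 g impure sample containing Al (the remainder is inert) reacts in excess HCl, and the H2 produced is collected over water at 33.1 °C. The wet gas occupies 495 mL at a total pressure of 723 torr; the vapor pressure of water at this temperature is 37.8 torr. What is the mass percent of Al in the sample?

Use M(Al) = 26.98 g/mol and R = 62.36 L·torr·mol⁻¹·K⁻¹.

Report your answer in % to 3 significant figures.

71.8 %

P(H2) = 723 − 37.8 = 685.2 torr
n(H2) = PV/RT = (685.2 × 0.4950) / (62.36 × 306.25) = 0.01776 mol
n(Al) = (2/3) × 0.01776 = 0.01184 mol
m(Al) = 0.01184 × 26.98 = 0.3194 g
%Al = 0.3194 / 0.445 × 100 = 71.78%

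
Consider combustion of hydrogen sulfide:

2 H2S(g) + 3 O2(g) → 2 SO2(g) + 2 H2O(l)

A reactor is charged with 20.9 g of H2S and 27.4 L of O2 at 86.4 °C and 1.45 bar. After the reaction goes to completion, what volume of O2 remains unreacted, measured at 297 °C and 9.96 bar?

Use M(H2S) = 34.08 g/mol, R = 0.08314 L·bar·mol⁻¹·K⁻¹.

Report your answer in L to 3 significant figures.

1.95 L

n(H2S) = 20.9 / 34.08 = 0.6133 mol
n(O2) = PV/RT = (1.45 × 27.4) / (0.08314 × 359.55) = 1.329 mol
For 0.6133 mol H2S, stoichiometry requires (3/2) × 0.6133 = 0.9199 mol O2; 1.329 mol is available, so H2S is limiting.
n(O2) consumed = (3/2) × 0.6133 = 0.9199 mol; remaining = 1.329 − 0.9199 = 0.4091 mol
V(O2) = nRT/P = 0.4091 × 0.08314 × 570.15 / 9.96 = 1.947 L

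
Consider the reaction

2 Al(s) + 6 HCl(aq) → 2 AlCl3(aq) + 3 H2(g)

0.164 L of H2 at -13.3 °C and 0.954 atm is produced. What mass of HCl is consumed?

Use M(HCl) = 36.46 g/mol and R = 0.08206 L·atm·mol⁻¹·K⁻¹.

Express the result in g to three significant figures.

0.535 g

n(H2) = PV/RT = (0.954 × 0.164) / (0.08206 × 259.85) = 0.007337 mol
n(HCl) = (6/3) × 0.007337 = 0.01467 mol
m(HCl) = 0.01467 × 36.46 = 0.5349 g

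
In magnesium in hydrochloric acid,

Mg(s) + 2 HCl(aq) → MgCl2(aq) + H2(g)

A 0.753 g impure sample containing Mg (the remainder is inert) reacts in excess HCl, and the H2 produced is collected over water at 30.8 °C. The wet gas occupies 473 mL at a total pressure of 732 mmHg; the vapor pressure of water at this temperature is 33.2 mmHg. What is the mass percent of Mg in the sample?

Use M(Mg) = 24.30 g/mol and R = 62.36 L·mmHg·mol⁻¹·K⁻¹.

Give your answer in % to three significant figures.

P(H2) = 732 − 33.2 = 698.8 mmHg
n(H2) = PV/RT = (698.8 × 0.4730) / (62.36 × 303.95) = 0.01744 mol
n(Mg) = (1/1) × 0.01744 = 0.01744 mol
m(Mg) = 0.01744 × 24.30 = 0.4238 g
%Mg = 0.4238 / 0.753 × 100 = 56.28%

56.3 %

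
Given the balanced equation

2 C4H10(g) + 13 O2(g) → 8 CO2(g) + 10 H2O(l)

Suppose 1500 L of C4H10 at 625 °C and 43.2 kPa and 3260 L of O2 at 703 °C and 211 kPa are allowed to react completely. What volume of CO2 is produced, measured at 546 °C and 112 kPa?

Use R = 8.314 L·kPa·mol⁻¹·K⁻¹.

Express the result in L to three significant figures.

2110 L

n(C4H10) = PV/RT = (43.2 × 1500) / (8.314 × 898.15) = 8.678 mol
n(O2) = PV/RT = (211 × 3260) / (8.314 × 976.15) = 84.76 mol
For 8.678 mol C4H10, stoichiometry requires (13/2) × 8.678 = 56.41 mol O2; 84.76 mol is available, so C4H10 is limiting.
n(CO2) = (8/2) × 8.678 = 34.71 mol
V(CO2) = nRT/P = 34.71 × 8.314 × 819.15 / 112 = 2111 L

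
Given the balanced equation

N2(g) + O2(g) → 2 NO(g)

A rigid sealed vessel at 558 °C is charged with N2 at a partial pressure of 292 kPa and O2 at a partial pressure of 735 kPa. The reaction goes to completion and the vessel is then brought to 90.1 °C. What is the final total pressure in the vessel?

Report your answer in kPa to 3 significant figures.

449 kPa

Because the vessel is rigid and T is held at 558 °C, work the stoichiometry in partial pressures (P_i = n_iRT/V).
P(O2) required for 292 kPa of N2 = (1/1) × 292 = 292.0 kPa; available 735 kPa, so N2 is limiting.
P(O2) remaining = 735 − (1/1) × 292 = 443.0 kPa
P(gaseous products) = (2)/1 × 292 = 584.0 kPa
P_total at 558 °C = 443.0 + 584.0 = 1027 kPa
Scaling to 90.1 °C: P = 1027 × 363.25/831.15 = 448.8 kPa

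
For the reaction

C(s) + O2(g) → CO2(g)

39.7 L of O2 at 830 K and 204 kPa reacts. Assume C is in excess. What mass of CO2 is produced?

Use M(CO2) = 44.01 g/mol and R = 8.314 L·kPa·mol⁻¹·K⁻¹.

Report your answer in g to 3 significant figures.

n(O2) = PV/RT = (204 × 39.7) / (8.314 × 830) = 1.174 mol
n(CO2) = (1/1) × 1.174 = 1.174 mol
m(CO2) = 1.174 × 44.01 = 51.67 g

51.7 g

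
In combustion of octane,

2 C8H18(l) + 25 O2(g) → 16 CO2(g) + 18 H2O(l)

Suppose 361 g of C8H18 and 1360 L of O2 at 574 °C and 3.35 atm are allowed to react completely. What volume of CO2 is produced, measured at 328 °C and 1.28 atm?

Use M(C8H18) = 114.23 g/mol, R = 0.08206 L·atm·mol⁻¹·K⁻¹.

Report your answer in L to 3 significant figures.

n(C8H18) = 361 / 114.23 = 3.160 mol
n(O2) = PV/RT = (3.35 × 1360) / (0.08206 × 847.15) = 65.54 mol
For 3.160 mol C8H18, stoichiometry requires (25/2) × 3.160 = 39.50 mol O2; 65.54 mol is available, so C8H18 is limiting.
n(CO2) = (16/2) × 3.160 = 25.28 mol
V(CO2) = nRT/P = 25.28 × 0.08206 × 601.15 / 1.28 = 974.3 L

974 L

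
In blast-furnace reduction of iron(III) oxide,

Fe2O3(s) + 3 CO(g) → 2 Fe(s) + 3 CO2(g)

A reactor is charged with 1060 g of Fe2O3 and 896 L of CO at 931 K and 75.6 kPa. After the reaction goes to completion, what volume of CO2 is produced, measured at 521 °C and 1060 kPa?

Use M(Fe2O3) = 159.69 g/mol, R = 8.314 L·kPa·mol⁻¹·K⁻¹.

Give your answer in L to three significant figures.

n(Fe2O3) = 1060 / 159.69 = 6.638 mol
n(CO) = PV/RT = (75.6 × 896) / (8.314 × 931) = 8.751 mol
For 6.638 mol Fe2O3, stoichiometry requires (3/1) × 6.638 = 19.91 mol CO; 8.751 mol is available, so CO is limiting.
n(CO2) = (3/3) × 8.751 = 8.751 mol
V(CO2) = nRT/P = 8.751 × 8.314 × 794.15 / 1060 = 54.51 L

54.5 L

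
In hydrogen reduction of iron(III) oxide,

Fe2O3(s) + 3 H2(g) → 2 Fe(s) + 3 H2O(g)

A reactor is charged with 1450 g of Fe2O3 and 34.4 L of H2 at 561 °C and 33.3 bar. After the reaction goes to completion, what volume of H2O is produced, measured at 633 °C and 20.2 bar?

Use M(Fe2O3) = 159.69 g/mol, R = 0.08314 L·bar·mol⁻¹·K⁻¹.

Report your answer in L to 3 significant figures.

61.6 L

n(Fe2O3) = 1450 / 159.69 = 9.080 mol
n(H2) = PV/RT = (33.3 × 34.4) / (0.08314 × 834.15) = 16.52 mol
For 9.080 mol Fe2O3, stoichiometry requires (3/1) × 9.080 = 27.24 mol H2; 16.52 mol is available, so H2 is limiting.
n(H2O) = (3/3) × 16.52 = 16.52 mol
V(H2O) = nRT/P = 16.52 × 0.08314 × 906.15 / 20.2 = 61.61 L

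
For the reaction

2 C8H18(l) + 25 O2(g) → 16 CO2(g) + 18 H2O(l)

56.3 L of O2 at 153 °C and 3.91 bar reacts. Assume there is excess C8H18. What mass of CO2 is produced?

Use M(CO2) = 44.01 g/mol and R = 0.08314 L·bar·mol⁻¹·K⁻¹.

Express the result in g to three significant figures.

175 g

n(O2) = PV/RT = (3.91 × 56.3) / (0.08314 × 426.15) = 6.213 mol
n(CO2) = (16/25) × 6.213 = 3.976 mol
m(CO2) = 3.976 × 44.01 = 175.0 g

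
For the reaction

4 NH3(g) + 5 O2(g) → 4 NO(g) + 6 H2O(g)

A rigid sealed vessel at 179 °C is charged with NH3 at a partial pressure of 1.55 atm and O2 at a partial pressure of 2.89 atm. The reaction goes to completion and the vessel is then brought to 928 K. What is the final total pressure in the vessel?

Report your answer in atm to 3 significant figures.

9.91 atm

With V and T fixed, P_i ∝ n_i, so the mole ratios apply directly to partial pressures at 179 °C.
P(O2) required for 1.55 atm of NH3 = (5/4) × 1.55 = 1.938 atm; available 2.89 atm, so NH3 is limiting.
P(O2) remaining = 2.89 − (5/4) × 1.55 = 0.9525 atm
P(gaseous products) = (4+6)/4 × 1.55 = 3.875 atm
P_total at 179 °C = 0.9525 + 3.875 = 4.827 atm
Scaling to 928 K: P = 4.827 × 928/452.15 = 9.907 atm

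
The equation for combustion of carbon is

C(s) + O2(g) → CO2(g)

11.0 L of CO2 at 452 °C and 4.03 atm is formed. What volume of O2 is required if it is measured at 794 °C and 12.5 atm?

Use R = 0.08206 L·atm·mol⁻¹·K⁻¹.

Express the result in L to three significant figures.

5.22 L

n(CO2) = PV/RT = (4.03 × 11.0) / (0.08206 × 725.15) = 0.7450 mol
n(O2) = (1/1) × 0.7450 = 0.7450 mol
V = nRT/P = 0.7450 × 0.08206 × 1067.15 / 12.5 = 5.219 L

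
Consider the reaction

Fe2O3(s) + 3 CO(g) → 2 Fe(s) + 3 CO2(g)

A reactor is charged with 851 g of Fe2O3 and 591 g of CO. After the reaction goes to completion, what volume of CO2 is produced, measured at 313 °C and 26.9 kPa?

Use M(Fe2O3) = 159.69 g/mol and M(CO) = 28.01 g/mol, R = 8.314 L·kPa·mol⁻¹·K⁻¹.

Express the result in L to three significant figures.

n(Fe2O3) = 851 / 159.69 = 5.329 mol
n(CO) = 591 / 28.01 = 21.10 mol
For 5.329 mol Fe2O3, stoichiometry requires (3/1) × 5.329 = 15.99 mol CO; 21.10 mol is available, so Fe2O3 is limiting.
n(CO2) = (3/1) × 5.329 = 15.99 mol
V(CO2) = nRT/P = 15.99 × 8.314 × 586.15 / 26.9 = 2897 L

2900 L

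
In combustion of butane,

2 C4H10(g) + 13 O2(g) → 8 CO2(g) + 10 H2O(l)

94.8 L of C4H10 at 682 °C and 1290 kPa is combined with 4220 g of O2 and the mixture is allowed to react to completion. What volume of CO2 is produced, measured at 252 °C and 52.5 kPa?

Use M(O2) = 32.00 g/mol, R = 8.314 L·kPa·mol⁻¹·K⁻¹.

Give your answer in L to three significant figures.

5120 L

n(C4H10) = PV/RT = (1290 × 94.8) / (8.314 × 955.15) = 15.40 mol
n(O2) = 4220 / 32.00 = 131.9 mol
For 15.40 mol C4H10, stoichiometry requires (13/2) × 15.40 = 100.1 mol O2; 131.9 mol is available, so C4H10 is limiting.
n(CO2) = (8/2) × 15.40 = 61.60 mol
V(CO2) = nRT/P = 61.60 × 8.314 × 525.15 / 52.5 = 5123 L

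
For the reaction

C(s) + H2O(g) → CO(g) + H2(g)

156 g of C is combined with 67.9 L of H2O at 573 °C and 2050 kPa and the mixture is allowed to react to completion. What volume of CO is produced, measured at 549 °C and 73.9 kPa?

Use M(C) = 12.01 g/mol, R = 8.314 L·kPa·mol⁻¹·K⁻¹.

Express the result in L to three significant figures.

1200 L

n(C) = 156 / 12.01 = 12.99 mol
n(H2O) = PV/RT = (2050 × 67.9) / (8.314 × 846.15) = 19.79 mol
For 12.99 mol C, stoichiometry requires (1/1) × 12.99 = 12.99 mol H2O; 19.79 mol is available, so C is limiting.
n(CO) = (1/1) × 12.99 = 12.99 mol
V(CO) = nRT/P = 12.99 × 8.314 × 822.15 / 73.9 = 1202 L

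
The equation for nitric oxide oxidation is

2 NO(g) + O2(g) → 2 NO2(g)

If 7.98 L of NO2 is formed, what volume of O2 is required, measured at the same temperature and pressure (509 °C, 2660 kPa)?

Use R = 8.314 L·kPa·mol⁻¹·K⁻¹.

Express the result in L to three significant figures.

3.99 L

At constant T and P, gas volumes are in the mole ratio: V(O2) = (1/2) × 7.98 = 3.990 L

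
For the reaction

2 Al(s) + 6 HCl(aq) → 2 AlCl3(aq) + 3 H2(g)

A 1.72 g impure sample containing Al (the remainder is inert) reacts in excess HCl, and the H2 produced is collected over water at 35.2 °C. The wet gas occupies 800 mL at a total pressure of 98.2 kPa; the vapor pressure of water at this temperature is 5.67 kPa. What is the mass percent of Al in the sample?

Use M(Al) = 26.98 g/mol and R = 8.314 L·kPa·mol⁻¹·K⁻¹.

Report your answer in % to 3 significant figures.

P(H2) = 98.2 − 5.67 = 92.53 kPa
n(H2) = PV/RT = (92.53 × 0.8000) / (8.314 × 308.35) = 0.02887 mol
n(Al) = (2/3) × 0.02887 = 0.01925 mol
m(Al) = 0.01925 × 26.98 = 0.5194 g
%Al = 0.5194 / 1.72 × 100 = 30.20%

30.2 %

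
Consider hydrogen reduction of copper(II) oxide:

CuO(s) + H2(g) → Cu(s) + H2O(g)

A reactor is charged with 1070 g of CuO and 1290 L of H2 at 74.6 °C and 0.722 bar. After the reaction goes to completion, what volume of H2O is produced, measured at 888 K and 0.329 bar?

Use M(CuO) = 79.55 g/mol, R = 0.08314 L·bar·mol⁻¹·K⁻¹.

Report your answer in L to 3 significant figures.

n(CuO) = 1070 / 79.55 = 13.45 mol
n(H2) = PV/RT = (0.722 × 1290) / (0.08314 × 347.75) = 32.21 mol
For 13.45 mol CuO, stoichiometry requires (1/1) × 13.45 = 13.45 mol H2; 32.21 mol is available, so CuO is limiting.
n(H2O) = (1/1) × 13.45 = 13.45 mol
V(H2O) = nRT/P = 13.45 × 0.08314 × 888 / 0.329 = 3018 L

3020 L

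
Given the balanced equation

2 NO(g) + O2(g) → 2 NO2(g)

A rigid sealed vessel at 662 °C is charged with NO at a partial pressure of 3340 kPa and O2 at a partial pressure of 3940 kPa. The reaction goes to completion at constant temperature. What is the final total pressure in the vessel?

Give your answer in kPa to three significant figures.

5610 kPa

With V and T fixed, P_i ∝ n_i, so the mole ratios apply directly to partial pressures at 662 °C.
P(O2) required for 3340 kPa of NO = (1/2) × 3340 = 1670 kPa; available 3940 kPa, so NO is limiting.
P(O2) remaining = 3940 − (1/2) × 3340 = 2270 kPa
P(gaseous products) = (2)/2 × 3340 = 3340 kPa
P_total at 662 °C = 2270 + 3340 = 5610 kPa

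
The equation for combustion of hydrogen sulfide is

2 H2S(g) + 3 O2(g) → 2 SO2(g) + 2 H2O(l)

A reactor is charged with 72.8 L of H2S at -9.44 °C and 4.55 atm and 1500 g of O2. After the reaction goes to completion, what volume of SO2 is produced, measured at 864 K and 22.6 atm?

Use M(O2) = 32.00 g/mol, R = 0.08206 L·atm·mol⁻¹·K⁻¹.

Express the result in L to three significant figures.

48.0 L

n(H2S) = PV/RT = (4.55 × 72.8) / (0.08206 × 263.71) = 15.31 mol
n(O2) = 1500 / 32.00 = 46.88 mol
For 15.31 mol H2S, stoichiometry requires (3/2) × 15.31 = 22.96 mol O2; 46.88 mol is available, so H2S is limiting.
n(SO2) = (2/2) × 15.31 = 15.31 mol
V(SO2) = nRT/P = 15.31 × 0.08206 × 864 / 22.6 = 48.03 L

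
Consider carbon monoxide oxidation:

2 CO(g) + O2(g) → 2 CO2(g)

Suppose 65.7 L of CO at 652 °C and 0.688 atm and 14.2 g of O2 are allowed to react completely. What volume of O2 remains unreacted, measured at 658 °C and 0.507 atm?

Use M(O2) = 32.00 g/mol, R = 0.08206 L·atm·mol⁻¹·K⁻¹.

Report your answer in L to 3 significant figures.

n(CO) = PV/RT = (0.688 × 65.7) / (0.08206 × 925.15) = 0.5954 mol
n(O2) = 14.2 / 32.00 = 0.4437 mol
For 0.5954 mol CO, stoichiometry requires (1/2) × 0.5954 = 0.2977 mol O2; 0.4437 mol is available, so CO is limiting.
n(O2) consumed = (1/2) × 0.5954 = 0.2977 mol; remaining = 0.4437 − 0.2977 = 0.1460 mol
V(O2) = nRT/P = 0.1460 × 0.08206 × 931.15 / 0.507 = 22.00 L

22.0 L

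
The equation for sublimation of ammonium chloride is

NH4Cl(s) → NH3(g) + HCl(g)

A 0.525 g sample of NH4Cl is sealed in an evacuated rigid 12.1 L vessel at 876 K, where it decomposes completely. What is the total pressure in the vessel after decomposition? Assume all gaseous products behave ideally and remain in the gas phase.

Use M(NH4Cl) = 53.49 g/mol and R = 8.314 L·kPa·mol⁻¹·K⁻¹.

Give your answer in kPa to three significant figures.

11.8 kPa

n(NH4Cl) = 0.525 / 53.49 = 0.009815 mol
n(gas produced) = (2/1) × 0.009815 = 0.01963 mol
P = nRT/V = 0.01963 × 8.314 × 876 / 12.1 = 11.82 kPa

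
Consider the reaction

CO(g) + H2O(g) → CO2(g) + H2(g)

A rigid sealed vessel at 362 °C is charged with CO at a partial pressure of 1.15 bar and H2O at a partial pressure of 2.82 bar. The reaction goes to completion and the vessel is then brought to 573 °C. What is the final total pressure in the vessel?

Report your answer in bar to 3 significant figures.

With V and T fixed, P_i ∝ n_i, so the mole ratios apply directly to partial pressures at 362 °C.
P(H2O) required for 1.15 bar of CO = (1/1) × 1.15 = 1.150 bar; available 2.82 bar, so CO is limiting.
P(H2O) remaining = 2.82 − (1/1) × 1.15 = 1.670 bar
P(gaseous products) = (1+1)/1 × 1.15 = 2.300 bar
P_total at 362 °C = 1.670 + 2.300 = 3.970 bar
Scaling to 573 °C: P = 3.970 × 846.15/635.15 = 5.289 bar

5.29 bar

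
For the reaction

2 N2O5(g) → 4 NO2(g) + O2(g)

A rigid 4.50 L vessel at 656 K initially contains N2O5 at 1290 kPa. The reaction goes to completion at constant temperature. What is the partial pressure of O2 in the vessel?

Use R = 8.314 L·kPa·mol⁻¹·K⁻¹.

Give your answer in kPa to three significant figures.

645 kPa

n(N2O5)₀ = PV/RT = (1290 × 4.50) / (8.314 × 656) = 1.064 mol
n(O2) = (1/2) × 1.064 = 0.5320 mol
P(O2) = nRT/V = 0.5320 × 8.314 × 656 / 4.50 = 644.8 kPa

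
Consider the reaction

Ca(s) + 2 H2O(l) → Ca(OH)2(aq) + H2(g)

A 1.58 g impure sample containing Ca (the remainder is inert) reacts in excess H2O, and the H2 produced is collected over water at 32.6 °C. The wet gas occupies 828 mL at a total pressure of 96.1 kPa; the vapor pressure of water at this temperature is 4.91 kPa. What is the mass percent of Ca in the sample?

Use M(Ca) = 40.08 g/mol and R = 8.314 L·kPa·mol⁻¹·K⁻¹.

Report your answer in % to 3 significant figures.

75.3 %

P(H2) = 96.1 − 4.91 = 91.19 kPa
n(H2) = PV/RT = (91.19 × 0.8280) / (8.314 × 305.75) = 0.02970 mol
n(Ca) = (1/1) × 0.02970 = 0.02970 mol
m(Ca) = 0.02970 × 40.08 = 1.190 g
%Ca = 1.190 / 1.58 × 100 = 75.32%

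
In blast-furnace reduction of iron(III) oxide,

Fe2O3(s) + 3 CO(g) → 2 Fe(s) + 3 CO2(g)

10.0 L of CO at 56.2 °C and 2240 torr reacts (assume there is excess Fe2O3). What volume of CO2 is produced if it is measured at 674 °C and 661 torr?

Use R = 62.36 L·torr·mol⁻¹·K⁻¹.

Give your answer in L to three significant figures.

97.5 L

n(CO) = PV/RT = (2240 × 10.0) / (62.36 × 329.35) = 1.091 mol
n(CO2) = (3/3) × 1.091 = 1.091 mol
V = nRT/P = 1.091 × 62.36 × 947.15 / 661 = 97.49 L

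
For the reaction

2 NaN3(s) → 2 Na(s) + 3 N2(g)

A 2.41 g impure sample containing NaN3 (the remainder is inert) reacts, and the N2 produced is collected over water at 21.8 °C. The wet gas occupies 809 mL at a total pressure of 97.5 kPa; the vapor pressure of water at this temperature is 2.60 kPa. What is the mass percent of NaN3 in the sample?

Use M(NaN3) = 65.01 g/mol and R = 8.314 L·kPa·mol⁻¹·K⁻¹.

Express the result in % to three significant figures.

56.3 %

P(N2) = 97.5 − 2.60 = 94.90 kPa
n(N2) = PV/RT = (94.90 × 0.8090) / (8.314 × 294.95) = 0.03131 mol
n(NaN3) = (2/3) × 0.03131 = 0.02087 mol
m(NaN3) = 0.02087 × 65.01 = 1.357 g
%NaN3 = 1.357 / 2.41 × 100 = 56.31%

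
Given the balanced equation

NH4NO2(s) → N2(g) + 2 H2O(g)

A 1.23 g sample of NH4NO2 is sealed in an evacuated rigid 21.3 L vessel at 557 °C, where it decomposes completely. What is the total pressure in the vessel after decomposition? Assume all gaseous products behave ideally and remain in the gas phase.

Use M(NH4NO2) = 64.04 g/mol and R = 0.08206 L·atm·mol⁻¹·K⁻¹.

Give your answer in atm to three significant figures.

0.184 atm

n(NH4NO2) = 1.23 / 64.04 = 0.01921 mol
n(gas produced) = (3/1) × 0.01921 = 0.05763 mol
P = nRT/V = 0.05763 × 0.08206 × 830.15 / 21.3 = 0.1843 atm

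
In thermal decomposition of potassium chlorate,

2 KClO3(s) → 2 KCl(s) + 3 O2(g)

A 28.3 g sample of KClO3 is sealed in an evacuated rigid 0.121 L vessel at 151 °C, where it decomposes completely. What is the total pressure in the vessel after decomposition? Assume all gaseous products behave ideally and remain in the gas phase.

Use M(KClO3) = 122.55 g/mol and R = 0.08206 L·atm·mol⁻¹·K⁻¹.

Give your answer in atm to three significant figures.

n(KClO3) = 28.3 / 122.55 = 0.2309 mol
n(gas produced) = (3/2) × 0.2309 = 0.3463 mol
P = nRT/V = 0.3463 × 0.08206 × 424.15 / 0.121 = 99.61 atm

99.6 atm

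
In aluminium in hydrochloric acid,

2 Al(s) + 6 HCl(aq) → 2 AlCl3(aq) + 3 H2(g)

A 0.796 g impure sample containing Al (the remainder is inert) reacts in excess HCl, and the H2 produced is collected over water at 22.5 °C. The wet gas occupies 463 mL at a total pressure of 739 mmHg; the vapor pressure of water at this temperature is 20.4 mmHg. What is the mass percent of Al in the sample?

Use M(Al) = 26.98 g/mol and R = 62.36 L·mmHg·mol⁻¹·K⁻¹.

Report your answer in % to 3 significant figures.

P(H2) = 739 − 20.4 = 718.6 mmHg
n(H2) = PV/RT = (718.6 × 0.4630) / (62.36 × 295.65) = 0.01805 mol
n(Al) = (2/3) × 0.01805 = 0.01203 mol
m(Al) = 0.01203 × 26.98 = 0.3246 g
%Al = 0.3246 / 0.796 × 100 = 40.78%

40.8 %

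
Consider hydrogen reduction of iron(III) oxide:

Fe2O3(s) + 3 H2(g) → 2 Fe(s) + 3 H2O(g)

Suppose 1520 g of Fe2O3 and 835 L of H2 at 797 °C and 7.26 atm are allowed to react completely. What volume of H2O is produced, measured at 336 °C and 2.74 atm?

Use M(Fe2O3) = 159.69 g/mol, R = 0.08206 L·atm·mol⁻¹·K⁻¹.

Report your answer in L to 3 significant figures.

n(Fe2O3) = 1520 / 159.69 = 9.518 mol
n(H2) = PV/RT = (7.26 × 835) / (0.08206 × 1070.15) = 69.03 mol
For 9.518 mol Fe2O3, stoichiometry requires (3/1) × 9.518 = 28.55 mol H2; 69.03 mol is available, so Fe2O3 is limiting.
n(H2O) = (3/1) × 9.518 = 28.55 mol
V(H2O) = nRT/P = 28.55 × 0.08206 × 609.15 / 2.74 = 520.8 L

521 L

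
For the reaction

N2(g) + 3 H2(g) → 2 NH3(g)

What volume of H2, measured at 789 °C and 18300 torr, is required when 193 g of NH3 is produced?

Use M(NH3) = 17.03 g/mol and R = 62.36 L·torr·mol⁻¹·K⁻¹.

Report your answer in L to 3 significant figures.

n(NH3) = 193.0 / 17.03 = 11.33 mol
n(H2) = (3/2) × 11.33 = 17.00 mol
V = nRT/P = 17.00 × 62.36 × 1062.15 / 18300 = 61.53 L

61.5 L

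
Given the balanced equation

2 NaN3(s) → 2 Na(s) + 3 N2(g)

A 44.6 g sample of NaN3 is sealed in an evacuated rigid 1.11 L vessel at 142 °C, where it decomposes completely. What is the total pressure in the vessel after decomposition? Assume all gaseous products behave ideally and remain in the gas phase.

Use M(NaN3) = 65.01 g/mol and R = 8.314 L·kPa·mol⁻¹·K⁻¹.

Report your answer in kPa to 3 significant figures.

3200 kPa

n(NaN3) = 44.6 / 65.01 = 0.6860 mol
n(gas produced) = (3/2) × 0.6860 = 1.029 mol
P = nRT/V = 1.029 × 8.314 × 415.15 / 1.11 = 3200 kPa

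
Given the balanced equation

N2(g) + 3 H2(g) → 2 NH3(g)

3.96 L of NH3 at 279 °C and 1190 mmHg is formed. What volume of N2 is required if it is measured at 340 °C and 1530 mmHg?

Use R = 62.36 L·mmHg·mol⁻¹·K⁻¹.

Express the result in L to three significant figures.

1.71 L

n(NH3) = PV/RT = (1190 × 3.96) / (62.36 × 552.15) = 0.1369 mol
n(N2) = (1/2) × 0.1369 = 0.06845 mol
V = nRT/P = 0.06845 × 62.36 × 613.15 / 1530 = 1.711 L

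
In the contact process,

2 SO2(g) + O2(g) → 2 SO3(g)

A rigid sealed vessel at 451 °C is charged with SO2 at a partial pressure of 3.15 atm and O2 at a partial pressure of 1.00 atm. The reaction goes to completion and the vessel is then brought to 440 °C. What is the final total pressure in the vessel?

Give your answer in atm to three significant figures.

Because the vessel is rigid and T is held at 451 °C, work the stoichiometry in partial pressures (P_i = n_iRT/V).
P(O2) required for 3.15 atm of SO2 = (1/2) × 3.15 = 1.575 atm; available 1.00 atm, so O2 is limiting.
P(SO2) remaining = 3.15 − (2/1) × 1.00 = 1.150 atm
P(gaseous products) = (2)/1 × 1.00 = 2.000 atm
P_total at 451 °C = 1.150 + 2.000 = 3.150 atm
Scaling to 440 °C: P = 3.150 × 713.15/724.15 = 3.102 atm

3.10 atm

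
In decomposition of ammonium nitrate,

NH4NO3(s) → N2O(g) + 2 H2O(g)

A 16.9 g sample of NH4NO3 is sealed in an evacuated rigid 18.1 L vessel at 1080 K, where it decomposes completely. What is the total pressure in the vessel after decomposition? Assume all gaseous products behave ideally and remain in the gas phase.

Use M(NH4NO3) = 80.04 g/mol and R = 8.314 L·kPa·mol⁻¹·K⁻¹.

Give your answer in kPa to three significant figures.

314 kPa

n(NH4NO3) = 16.9 / 80.04 = 0.2111 mol
n(gas produced) = (3/1) × 0.2111 = 0.6333 mol
P = nRT/V = 0.6333 × 8.314 × 1080 / 18.1 = 314.2 kPa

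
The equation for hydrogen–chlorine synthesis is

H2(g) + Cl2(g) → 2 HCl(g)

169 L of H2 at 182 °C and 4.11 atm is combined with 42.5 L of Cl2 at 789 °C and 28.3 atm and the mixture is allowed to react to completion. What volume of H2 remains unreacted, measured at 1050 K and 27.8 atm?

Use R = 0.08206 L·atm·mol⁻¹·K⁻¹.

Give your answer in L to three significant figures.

n(H2) = PV/RT = (4.11 × 169) / (0.08206 × 455.15) = 18.60 mol
n(Cl2) = PV/RT = (28.3 × 42.5) / (0.08206 × 1062.15) = 13.80 mol
For 18.60 mol H2, stoichiometry requires (1/1) × 18.60 = 18.60 mol Cl2; 13.80 mol is available, so Cl2 is limiting.
n(H2) consumed = (1/1) × 13.80 = 13.80 mol; remaining = 18.60 − 13.80 = 4.800 mol
V(H2) = nRT/P = 4.800 × 0.08206 × 1050 / 27.8 = 14.88 L

14.9 L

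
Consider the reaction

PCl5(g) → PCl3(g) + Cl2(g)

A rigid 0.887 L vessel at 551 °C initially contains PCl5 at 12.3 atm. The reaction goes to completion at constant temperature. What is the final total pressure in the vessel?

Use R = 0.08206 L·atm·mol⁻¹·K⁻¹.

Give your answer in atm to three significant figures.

24.6 atm

Since T and V are fixed, P_final/P_initial = n_final/n_initial = 2/1.
P_final = (2/1) × 12.3 = 24.60 atm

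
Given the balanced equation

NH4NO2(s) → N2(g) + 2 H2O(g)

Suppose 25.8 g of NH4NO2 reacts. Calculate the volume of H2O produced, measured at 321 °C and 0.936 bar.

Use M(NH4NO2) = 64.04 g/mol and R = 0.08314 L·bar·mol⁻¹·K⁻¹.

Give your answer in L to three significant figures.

42.5 L

n(NH4NO2) = 25.80 / 64.04 = 0.4029 mol
n(H2O) = (2/1) × 0.4029 = 0.8058 mol
V = nRT/P = 0.8058 × 0.08314 × 594.15 / 0.936 = 42.53 L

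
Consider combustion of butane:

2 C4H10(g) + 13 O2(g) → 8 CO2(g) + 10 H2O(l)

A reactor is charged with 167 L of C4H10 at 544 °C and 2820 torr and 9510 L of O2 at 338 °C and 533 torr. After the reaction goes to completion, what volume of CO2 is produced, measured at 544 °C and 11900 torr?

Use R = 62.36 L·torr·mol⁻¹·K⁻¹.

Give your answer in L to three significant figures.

n(C4H10) = PV/RT = (2820 × 167) / (62.36 × 817.15) = 9.242 mol
n(O2) = PV/RT = (533 × 9510) / (62.36 × 611.15) = 133.0 mol
For 9.242 mol C4H10, stoichiometry requires (13/2) × 9.242 = 60.07 mol O2; 133.0 mol is available, so C4H10 is limiting.
n(CO2) = (8/2) × 9.242 = 36.97 mol
V(CO2) = nRT/P = 36.97 × 62.36 × 817.15 / 11900 = 158.3 L

158 L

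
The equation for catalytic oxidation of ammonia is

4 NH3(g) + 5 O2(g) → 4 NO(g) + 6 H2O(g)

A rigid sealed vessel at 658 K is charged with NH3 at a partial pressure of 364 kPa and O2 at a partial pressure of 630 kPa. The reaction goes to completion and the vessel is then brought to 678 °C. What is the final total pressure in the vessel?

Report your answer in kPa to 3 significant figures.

At constant V, partial pressures at 658 K are proportional to moles, so apply stoichiometry directly to pressures.
P(O2) required for 364 kPa of NH3 = (5/4) × 364 = 455.0 kPa; available 630 kPa, so NH3 is limiting.
P(O2) remaining = 630 − (5/4) × 364 = 175.0 kPa
P(gaseous products) = (4+6)/4 × 364 = 910.0 kPa
P_total at 658 K = 175.0 + 910.0 = 1085 kPa
Scaling to 678 °C: P = 1085 × 951.15/658 = 1568 kPa

1570 kPa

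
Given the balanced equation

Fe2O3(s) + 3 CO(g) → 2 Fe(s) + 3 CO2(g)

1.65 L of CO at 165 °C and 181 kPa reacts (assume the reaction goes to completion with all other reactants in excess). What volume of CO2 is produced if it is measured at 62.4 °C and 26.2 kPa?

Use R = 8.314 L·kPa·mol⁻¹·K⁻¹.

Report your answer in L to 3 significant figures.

8.73 L

n(CO) = PV/RT = (181 × 1.65) / (8.314 × 438.15) = 0.08198 mol
n(CO2) = (3/3) × 0.08198 = 0.08198 mol
V = nRT/P = 0.08198 × 8.314 × 335.55 / 26.2 = 8.729 L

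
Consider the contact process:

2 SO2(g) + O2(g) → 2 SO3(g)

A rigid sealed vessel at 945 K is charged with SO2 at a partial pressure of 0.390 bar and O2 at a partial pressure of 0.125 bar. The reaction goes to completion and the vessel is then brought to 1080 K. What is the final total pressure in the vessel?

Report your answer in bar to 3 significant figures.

0.446 bar

Because the vessel is rigid and T is held at 945 K, work the stoichiometry in partial pressures (P_i = n_iRT/V).
P(O2) required for 0.390 bar of SO2 = (1/2) × 0.390 = 0.1950 bar; available 0.125 bar, so O2 is limiting.
P(SO2) remaining = 0.390 − (2/1) × 0.125 = 0.1400 bar
P(gaseous products) = (2)/1 × 0.125 = 0.2500 bar
P_total at 945 K = 0.1400 + 0.2500 = 0.3900 bar
Scaling to 1080 K: P = 0.3900 × 1080/945 = 0.4457 bar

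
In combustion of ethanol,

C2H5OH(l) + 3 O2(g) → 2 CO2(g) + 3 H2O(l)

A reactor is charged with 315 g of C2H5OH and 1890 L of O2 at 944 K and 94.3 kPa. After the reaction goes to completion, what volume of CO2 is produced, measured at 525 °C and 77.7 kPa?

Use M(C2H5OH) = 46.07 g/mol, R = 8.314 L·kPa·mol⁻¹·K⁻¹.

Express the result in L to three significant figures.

1170 L

n(C2H5OH) = 315 / 46.07 = 6.837 mol
n(O2) = PV/RT = (94.3 × 1890) / (8.314 × 944) = 22.71 mol
For 6.837 mol C2H5OH, stoichiometry requires (3/1) × 6.837 = 20.51 mol O2; 22.71 mol is available, so C2H5OH is limiting.
n(CO2) = (2/1) × 6.837 = 13.67 mol
V(CO2) = nRT/P = 13.67 × 8.314 × 798.15 / 77.7 = 1167 L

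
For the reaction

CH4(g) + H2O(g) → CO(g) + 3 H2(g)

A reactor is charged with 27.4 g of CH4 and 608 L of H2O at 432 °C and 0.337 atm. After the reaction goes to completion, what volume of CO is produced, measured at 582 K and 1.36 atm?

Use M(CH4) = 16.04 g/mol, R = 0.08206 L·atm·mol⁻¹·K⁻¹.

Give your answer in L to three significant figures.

n(CH4) = 27.4 / 16.04 = 1.708 mol
n(H2O) = PV/RT = (0.337 × 608) / (0.08206 × 705.15) = 3.541 mol
For 1.708 mol CH4, stoichiometry requires (1/1) × 1.708 = 1.708 mol H2O; 3.541 mol is available, so CH4 is limiting.
n(CO) = (1/1) × 1.708 = 1.708 mol
V(CO) = nRT/P = 1.708 × 0.08206 × 582 / 1.36 = 59.98 L

60.0 L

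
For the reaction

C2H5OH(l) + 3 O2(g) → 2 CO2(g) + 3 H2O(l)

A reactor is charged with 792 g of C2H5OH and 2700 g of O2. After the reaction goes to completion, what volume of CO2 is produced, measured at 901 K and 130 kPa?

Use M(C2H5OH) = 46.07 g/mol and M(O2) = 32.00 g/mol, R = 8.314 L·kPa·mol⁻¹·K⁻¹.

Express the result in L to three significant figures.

1980 L

n(C2H5OH) = 792 / 46.07 = 17.19 mol
n(O2) = 2700 / 32.00 = 84.38 mol
For 17.19 mol C2H5OH, stoichiometry requires (3/1) × 17.19 = 51.57 mol O2; 84.38 mol is available, so C2H5OH is limiting.
n(CO2) = (2/1) × 17.19 = 34.38 mol
V(CO2) = nRT/P = 34.38 × 8.314 × 901 / 130 = 1981 L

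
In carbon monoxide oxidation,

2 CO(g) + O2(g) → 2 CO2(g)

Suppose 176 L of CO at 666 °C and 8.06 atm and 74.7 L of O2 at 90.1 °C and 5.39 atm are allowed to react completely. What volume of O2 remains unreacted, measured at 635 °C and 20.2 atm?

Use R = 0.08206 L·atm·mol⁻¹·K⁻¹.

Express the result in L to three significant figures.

n(CO) = PV/RT = (8.06 × 176) / (0.08206 × 939.15) = 18.41 mol
n(O2) = PV/RT = (5.39 × 74.7) / (0.08206 × 363.25) = 13.51 mol
For 18.41 mol CO, stoichiometry requires (1/2) × 18.41 = 9.205 mol O2; 13.51 mol is available, so CO is limiting.
n(O2) consumed = (1/2) × 18.41 = 9.205 mol; remaining = 13.51 − 9.205 = 4.305 mol
V(O2) = nRT/P = 4.305 × 0.08206 × 908.15 / 20.2 = 15.88 L

15.9 L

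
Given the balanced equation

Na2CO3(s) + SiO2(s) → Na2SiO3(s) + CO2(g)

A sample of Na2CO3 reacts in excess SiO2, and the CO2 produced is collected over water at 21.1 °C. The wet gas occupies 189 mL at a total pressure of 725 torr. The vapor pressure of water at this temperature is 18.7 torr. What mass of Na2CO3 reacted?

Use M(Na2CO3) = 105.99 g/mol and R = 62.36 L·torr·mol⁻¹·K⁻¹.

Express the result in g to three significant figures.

0.771 g

P(CO2) = 725 − 18.7 = 706.3 torr
n(CO2) = PV/RT = (706.3 × 0.1890) / (62.36 × 294.25) = 0.007275 mol
n(Na2CO3) = (1/1) × 0.007275 = 0.007275 mol
m(Na2CO3) = 0.007275 × 105.99 = 0.7711 g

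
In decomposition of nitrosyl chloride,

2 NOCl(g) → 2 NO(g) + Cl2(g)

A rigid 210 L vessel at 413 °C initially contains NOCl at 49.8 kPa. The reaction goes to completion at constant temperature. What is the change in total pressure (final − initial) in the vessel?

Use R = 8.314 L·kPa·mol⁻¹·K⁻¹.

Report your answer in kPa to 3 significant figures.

24.9 kPa

Since T and V are fixed, P_final/P_initial = n_final/n_initial = 3/2.
P_final = (3/2) × 49.8 = 74.70 kPa; ΔP = 74.70 − 49.8 = 24.90 kPa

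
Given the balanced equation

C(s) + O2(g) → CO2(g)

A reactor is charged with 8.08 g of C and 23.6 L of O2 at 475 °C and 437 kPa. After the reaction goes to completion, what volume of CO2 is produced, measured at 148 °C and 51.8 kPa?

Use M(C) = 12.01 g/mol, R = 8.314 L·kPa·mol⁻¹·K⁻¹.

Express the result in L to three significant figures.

45.5 L

n(C) = 8.08 / 12.01 = 0.6728 mol
n(O2) = PV/RT = (437 × 23.6) / (8.314 × 748.15) = 1.658 mol
For 0.6728 mol C, stoichiometry requires (1/1) × 0.6728 = 0.6728 mol O2; 1.658 mol is available, so C is limiting.
n(CO2) = (1/1) × 0.6728 = 0.6728 mol
V(CO2) = nRT/P = 0.6728 × 8.314 × 421.15 / 51.8 = 45.48 L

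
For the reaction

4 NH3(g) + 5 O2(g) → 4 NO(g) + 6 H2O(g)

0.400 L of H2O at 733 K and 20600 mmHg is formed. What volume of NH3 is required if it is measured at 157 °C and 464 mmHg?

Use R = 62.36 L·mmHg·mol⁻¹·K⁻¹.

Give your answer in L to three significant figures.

6.95 L

n(H2O) = PV/RT = (20600 × 0.400) / (62.36 × 733) = 0.1803 mol
n(NH3) = (4/6) × 0.1803 = 0.1202 mol
V = nRT/P = 0.1202 × 62.36 × 430.15 / 464 = 6.949 L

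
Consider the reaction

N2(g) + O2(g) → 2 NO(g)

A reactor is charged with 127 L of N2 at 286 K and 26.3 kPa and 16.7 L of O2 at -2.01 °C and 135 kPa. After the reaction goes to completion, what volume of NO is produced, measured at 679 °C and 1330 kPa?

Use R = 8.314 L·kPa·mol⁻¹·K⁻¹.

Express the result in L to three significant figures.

11.9 L

n(N2) = PV/RT = (26.3 × 127) / (8.314 × 286) = 1.405 mol
n(O2) = PV/RT = (135 × 16.7) / (8.314 × 271.14) = 1.000 mol
For 1.405 mol N2, stoichiometry requires (1/1) × 1.405 = 1.405 mol O2; 1.000 mol is available, so O2 is limiting.
n(NO) = (2/1) × 1.000 = 2.000 mol
V(NO) = nRT/P = 2.000 × 8.314 × 952.15 / 1330 = 11.90 L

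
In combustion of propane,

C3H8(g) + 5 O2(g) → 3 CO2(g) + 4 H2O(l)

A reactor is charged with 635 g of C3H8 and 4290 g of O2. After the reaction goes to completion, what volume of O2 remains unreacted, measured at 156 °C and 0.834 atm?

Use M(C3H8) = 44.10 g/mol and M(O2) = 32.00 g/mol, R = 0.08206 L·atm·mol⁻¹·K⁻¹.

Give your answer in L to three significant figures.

2620 L

n(C3H8) = 635 / 44.10 = 14.40 mol
n(O2) = 4290 / 32.00 = 134.1 mol
For 14.40 mol C3H8, stoichiometry requires (5/1) × 14.40 = 72.00 mol O2; 134.1 mol is available, so C3H8 is limiting.
n(O2) consumed = (5/1) × 14.40 = 72.00 mol; remaining = 134.1 − 72.00 = 62.10 mol
V(O2) = nRT/P = 62.10 × 0.08206 × 429.15 / 0.834 = 2622 L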